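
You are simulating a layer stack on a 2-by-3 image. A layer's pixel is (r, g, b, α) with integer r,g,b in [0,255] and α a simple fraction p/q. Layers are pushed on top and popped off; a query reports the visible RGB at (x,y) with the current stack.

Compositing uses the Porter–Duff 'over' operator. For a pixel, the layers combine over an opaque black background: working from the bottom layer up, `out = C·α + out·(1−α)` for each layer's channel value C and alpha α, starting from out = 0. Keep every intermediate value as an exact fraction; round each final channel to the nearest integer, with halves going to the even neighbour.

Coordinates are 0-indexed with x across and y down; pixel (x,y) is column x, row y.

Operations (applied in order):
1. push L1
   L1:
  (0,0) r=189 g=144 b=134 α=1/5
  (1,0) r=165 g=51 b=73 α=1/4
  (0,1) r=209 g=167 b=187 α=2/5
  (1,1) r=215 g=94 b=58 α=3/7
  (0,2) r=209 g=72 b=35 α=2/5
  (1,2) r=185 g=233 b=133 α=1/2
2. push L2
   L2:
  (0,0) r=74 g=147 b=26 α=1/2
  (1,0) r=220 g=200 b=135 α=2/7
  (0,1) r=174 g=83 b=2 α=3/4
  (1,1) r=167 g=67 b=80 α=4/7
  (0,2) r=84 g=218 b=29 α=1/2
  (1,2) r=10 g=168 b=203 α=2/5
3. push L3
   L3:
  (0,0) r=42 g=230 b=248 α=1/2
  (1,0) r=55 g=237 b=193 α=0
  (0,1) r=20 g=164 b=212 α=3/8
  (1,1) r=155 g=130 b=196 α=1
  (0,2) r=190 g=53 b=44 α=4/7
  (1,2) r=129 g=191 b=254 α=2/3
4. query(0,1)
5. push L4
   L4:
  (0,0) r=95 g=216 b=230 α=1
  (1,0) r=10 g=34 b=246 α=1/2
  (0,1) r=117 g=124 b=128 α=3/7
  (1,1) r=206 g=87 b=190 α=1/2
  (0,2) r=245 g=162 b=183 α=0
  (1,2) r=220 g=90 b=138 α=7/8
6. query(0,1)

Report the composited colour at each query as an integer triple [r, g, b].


query (0,1) [L1,L2,L3] — begin 0,0,0
+L1 (α=2/5) → [418/5, 334/5, 374/5]
+L2 (α=3/4) → [757/5, 1579/20, 101/5]
+L3 (α=3/8) → [817/8, 3547/32, 737/8]
→ [102, 111, 92]

(0,1) stack=L1,L2,L3,L4; from [0,0,0]:
+L1 (α=2/5) → [418/5, 334/5, 374/5]
+L2 (α=3/4) → [757/5, 1579/20, 101/5]
+L3 (α=3/8) → [817/8, 3547/32, 737/8]
+L4 (α=3/7) → [217/2, 6523/56, 215/2]
= [108, 116, 108]


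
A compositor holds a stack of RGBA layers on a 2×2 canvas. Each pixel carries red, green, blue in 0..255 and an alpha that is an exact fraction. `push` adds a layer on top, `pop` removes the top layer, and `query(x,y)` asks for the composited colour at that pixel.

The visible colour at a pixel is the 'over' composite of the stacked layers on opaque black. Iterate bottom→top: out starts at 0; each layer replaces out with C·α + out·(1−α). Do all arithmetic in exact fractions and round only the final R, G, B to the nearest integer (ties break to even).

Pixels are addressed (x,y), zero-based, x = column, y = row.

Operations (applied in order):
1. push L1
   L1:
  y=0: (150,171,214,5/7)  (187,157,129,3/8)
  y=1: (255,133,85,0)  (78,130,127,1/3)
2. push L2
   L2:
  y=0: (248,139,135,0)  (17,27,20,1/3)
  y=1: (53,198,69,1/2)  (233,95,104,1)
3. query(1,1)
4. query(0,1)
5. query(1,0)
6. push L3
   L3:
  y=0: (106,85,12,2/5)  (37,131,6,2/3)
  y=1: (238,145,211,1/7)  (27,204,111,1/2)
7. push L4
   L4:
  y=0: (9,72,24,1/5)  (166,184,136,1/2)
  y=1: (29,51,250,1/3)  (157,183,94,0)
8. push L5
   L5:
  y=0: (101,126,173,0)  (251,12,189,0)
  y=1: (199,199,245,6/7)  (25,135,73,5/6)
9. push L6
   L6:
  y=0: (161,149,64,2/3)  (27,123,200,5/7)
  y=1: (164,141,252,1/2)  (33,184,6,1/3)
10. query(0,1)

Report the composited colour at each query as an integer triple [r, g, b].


query (1,1) [L1,L2] — begin 0,0,0
L1 α=1/3: [26, 130/3, 127/3]
L2 α=1: [233, 95, 104]
= [233, 95, 104]

at x=0,y=1 over L1,L2:
L1 α=0: [0, 0, 0]
L2 α=1/2: [53/2, 99, 69/2]
→ [26, 99, 34]

(1,0) stack=L1,L2; from [0,0,0]:
after L1 α=3/8: [561/8, 471/8, 387/8]
after L2 α=1/3: [629/12, 193/4, 467/12]
rounded: [52, 48, 39]

query (0,1) [L1,L2,L3,L4,L5,L6] — begin 0,0,0
L1 α=0: [0, 0, 0]
L2 α=1/2: [53/2, 99, 69/2]
L3 α=1/7: [397/7, 739/7, 418/7]
L4 α=1/3: [997/21, 1835/21, 862/7]
L5 α=6/7: [26071/147, 26909/147, 11152/49]
L6 α=1/2: [50179/294, 23818/147, 11750/49]
rounded: [171, 162, 240]


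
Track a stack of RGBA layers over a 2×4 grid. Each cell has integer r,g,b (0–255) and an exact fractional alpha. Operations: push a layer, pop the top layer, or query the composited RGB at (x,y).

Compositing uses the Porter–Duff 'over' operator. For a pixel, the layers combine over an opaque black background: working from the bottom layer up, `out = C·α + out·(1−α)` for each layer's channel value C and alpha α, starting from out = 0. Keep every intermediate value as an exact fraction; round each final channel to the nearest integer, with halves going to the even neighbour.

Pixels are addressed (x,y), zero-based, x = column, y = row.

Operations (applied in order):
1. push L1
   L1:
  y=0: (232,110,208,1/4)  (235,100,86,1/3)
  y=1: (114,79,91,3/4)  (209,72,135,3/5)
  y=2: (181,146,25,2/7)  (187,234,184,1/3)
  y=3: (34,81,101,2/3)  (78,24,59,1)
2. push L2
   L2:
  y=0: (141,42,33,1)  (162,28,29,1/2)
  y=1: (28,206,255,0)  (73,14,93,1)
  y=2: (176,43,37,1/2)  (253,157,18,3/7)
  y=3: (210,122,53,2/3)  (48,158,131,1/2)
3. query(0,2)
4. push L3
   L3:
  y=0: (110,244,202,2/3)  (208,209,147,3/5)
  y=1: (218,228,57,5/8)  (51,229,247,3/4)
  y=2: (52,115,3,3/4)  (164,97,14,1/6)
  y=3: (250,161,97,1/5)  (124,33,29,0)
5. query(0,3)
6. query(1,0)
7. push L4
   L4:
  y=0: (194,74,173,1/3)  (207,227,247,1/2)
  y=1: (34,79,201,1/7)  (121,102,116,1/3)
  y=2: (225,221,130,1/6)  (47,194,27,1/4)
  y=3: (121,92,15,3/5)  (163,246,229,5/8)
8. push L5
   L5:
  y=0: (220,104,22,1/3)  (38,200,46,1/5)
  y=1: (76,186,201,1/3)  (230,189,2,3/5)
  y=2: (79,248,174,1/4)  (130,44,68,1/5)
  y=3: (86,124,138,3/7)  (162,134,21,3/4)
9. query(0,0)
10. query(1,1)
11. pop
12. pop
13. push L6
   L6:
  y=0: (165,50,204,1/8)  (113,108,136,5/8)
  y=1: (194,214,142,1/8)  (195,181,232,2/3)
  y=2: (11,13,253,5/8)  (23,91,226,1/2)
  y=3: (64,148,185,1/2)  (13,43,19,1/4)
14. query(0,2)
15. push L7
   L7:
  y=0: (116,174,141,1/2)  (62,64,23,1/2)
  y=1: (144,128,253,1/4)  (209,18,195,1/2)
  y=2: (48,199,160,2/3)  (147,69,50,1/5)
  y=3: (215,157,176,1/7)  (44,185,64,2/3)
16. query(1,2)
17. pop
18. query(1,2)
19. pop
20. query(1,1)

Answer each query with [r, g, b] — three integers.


at x=0,y=2 over L1,L2:
after L1 α=2/7: [362/7, 292/7, 50/7]
after L2 α=1/2: [797/7, 593/14, 309/14]
= [114, 42, 22]

at x=0,y=3 over L1,L2,L3:
after L1 α=2/3: [68/3, 54, 202/3]
after L2 α=2/3: [1328/9, 298/3, 520/9]
after L3 α=1/5: [7562/45, 335/3, 2953/45]
→ [168, 112, 66]

(1,0) stack=L1,L2,L3; from [0,0,0]:
after L1 α=1/3: [235/3, 100/3, 86/3]
after L2 α=1/2: [721/6, 92/3, 173/6]
after L3 α=3/5: [2593/15, 413/3, 1496/15]
→ [173, 138, 100]

at x=0,y=0 over L1,L2,L3,L4,L5:
L1 α=1/4: [58, 55/2, 52]
L2 α=1: [141, 42, 33]
L3 α=2/3: [361/3, 530/3, 437/3]
L4 α=1/3: [1304/9, 1282/9, 1393/9]
L5 α=1/3: [4588/27, 3500/27, 2984/27]
= [170, 130, 111]

at x=1,y=1 over L1,L2,L3,L4,L5:
after L1 α=3/5: [627/5, 216/5, 81]
after L2 α=1: [73, 14, 93]
after L3 α=3/4: [113/2, 701/4, 417/2]
after L4 α=1/3: [78, 905/6, 533/3]
after L5 α=3/5: [846/5, 2606/15, 1084/15]
= [169, 174, 72]

query (0,2) [L1,L2,L3,L6] — begin 0,0,0
after L1 α=2/7: [362/7, 292/7, 50/7]
after L2 α=1/2: [797/7, 593/14, 309/14]
after L3 α=3/4: [1889/28, 5423/56, 435/56]
after L6 α=5/8: [7207/224, 19909/448, 72145/448]
rounded: [32, 44, 161]

at x=1,y=2 over L1,L2,L3,L6,L7:
+L1 (α=1/3) → [187/3, 78, 184/3]
+L2 (α=3/7) → [3025/21, 783/7, 898/21]
+L3 (α=1/6) → [18569/126, 2297/21, 2392/63]
+L6 (α=1/2) → [21467/252, 2104/21, 8315/63]
+L7 (α=1/5) → [30728/315, 1973/21, 7282/63]
→ [98, 94, 116]

(1,2) stack=L1,L2,L3,L6; from [0,0,0]:
L1 α=1/3: [187/3, 78, 184/3]
L2 α=3/7: [3025/21, 783/7, 898/21]
L3 α=1/6: [18569/126, 2297/21, 2392/63]
L6 α=1/2: [21467/252, 2104/21, 8315/63]
rounded: [85, 100, 132]

(1,1) stack=L1,L2,L3; from [0,0,0]:
after L1 α=3/5: [627/5, 216/5, 81]
after L2 α=1: [73, 14, 93]
after L3 α=3/4: [113/2, 701/4, 417/2]
= [56, 175, 208]


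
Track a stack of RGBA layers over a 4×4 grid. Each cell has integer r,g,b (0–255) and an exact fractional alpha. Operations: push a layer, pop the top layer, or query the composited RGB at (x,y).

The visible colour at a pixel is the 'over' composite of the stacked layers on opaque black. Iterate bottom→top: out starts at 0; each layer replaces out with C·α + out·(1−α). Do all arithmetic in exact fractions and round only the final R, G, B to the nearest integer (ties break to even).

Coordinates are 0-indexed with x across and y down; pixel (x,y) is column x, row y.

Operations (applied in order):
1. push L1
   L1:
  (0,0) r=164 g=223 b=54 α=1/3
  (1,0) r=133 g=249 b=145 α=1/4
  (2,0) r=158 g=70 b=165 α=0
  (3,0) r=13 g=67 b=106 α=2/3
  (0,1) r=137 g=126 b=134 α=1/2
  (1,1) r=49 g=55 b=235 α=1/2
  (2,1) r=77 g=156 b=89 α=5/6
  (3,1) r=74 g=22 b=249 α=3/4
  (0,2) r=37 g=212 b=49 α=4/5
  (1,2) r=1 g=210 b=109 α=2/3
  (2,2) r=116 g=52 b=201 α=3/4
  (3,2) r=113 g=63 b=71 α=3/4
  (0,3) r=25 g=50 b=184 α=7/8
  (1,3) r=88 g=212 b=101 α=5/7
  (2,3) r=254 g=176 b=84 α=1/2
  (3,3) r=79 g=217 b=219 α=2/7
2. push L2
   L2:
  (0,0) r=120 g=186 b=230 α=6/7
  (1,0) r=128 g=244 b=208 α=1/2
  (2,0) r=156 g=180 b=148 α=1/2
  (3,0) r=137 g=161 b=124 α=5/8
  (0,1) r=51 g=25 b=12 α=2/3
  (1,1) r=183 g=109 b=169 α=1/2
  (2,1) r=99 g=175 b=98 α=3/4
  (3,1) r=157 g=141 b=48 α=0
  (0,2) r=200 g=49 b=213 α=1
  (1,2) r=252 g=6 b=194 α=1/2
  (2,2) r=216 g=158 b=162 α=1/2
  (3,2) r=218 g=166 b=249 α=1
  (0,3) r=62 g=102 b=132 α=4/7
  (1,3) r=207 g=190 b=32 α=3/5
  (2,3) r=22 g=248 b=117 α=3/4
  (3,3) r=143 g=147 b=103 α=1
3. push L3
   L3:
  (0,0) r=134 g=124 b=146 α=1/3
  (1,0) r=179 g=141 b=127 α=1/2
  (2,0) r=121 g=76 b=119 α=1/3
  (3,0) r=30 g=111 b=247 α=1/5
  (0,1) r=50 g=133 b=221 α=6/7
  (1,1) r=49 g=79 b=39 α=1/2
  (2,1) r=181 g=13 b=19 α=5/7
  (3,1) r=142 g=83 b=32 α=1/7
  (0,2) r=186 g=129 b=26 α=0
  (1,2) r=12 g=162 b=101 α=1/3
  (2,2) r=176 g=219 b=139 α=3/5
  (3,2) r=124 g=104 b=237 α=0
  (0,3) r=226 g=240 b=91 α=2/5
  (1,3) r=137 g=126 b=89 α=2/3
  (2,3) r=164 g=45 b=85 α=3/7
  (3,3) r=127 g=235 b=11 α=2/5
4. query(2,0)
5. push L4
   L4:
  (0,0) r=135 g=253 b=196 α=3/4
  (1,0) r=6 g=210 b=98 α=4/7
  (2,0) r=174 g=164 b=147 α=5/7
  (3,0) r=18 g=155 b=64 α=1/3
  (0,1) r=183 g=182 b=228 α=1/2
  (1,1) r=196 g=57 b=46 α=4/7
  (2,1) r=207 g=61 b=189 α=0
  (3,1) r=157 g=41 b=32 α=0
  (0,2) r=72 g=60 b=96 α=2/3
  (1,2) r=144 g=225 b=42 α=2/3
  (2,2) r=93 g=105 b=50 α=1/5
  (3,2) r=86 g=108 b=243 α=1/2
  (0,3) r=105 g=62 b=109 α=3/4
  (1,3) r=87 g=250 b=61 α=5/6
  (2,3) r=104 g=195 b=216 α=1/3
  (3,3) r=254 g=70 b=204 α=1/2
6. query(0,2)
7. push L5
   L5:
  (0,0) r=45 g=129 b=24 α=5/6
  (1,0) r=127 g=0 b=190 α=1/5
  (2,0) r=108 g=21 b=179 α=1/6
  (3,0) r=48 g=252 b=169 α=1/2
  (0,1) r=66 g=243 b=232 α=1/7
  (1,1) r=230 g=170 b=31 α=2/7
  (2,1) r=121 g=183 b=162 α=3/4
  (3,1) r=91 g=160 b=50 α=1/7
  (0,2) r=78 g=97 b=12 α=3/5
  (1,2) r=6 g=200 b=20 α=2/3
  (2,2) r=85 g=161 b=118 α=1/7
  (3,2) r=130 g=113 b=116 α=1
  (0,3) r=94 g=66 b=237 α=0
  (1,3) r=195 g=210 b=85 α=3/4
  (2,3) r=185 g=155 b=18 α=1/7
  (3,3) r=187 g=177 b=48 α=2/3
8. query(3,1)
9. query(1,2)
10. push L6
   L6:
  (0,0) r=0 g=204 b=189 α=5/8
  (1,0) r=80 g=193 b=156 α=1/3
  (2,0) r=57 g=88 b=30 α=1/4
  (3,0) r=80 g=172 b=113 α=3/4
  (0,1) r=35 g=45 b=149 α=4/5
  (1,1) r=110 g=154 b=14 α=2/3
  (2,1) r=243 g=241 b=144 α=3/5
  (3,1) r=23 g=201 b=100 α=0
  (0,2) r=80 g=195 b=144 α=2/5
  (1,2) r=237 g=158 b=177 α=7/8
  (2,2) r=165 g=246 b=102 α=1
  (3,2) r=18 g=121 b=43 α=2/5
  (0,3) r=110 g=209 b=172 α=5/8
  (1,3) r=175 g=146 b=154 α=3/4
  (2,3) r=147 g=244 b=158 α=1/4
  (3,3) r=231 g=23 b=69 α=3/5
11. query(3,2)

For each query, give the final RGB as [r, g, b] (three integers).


query (2,0) [L1,L2,L3] — begin 0,0,0
L1 α=0: [0, 0, 0]
L2 α=1/2: [78, 90, 74]
L3 α=1/3: [277/3, 256/3, 89]
= [92, 85, 89]

at x=0,y=2 over L1,L2,L3,L4:
after L1 α=4/5: [148/5, 848/5, 196/5]
after L2 α=1: [200, 49, 213]
after L3 α=0: [200, 49, 213]
after L4 α=2/3: [344/3, 169/3, 135]
rounded: [115, 56, 135]

query (3,1) [L1,L2,L3,L4,L5] — begin 0,0,0
L1 α=3/4: [111/2, 33/2, 747/4]
L2 α=0: [111/2, 33/2, 747/4]
L3 α=1/7: [475/7, 26, 2305/14]
L4 α=0: [475/7, 26, 2305/14]
L5 α=1/7: [3487/49, 316/7, 7265/49]
= [71, 45, 148]

query (1,2) [L1,L2,L3,L4,L5] — begin 0,0,0
+L1 (α=2/3) → [2/3, 140, 218/3]
+L2 (α=1/2) → [379/3, 73, 400/3]
+L3 (α=1/3) → [794/9, 308/3, 1103/9]
+L4 (α=2/3) → [3386/27, 1658/9, 1859/27]
+L5 (α=2/3) → [3710/81, 5258/27, 2939/81]
rounded: [46, 195, 36]

query (3,2) [L1,L2,L3,L4,L5,L6] — begin 0,0,0
+L1 (α=3/4) → [339/4, 189/4, 213/4]
+L2 (α=1) → [218, 166, 249]
+L3 (α=0) → [218, 166, 249]
+L4 (α=1/2) → [152, 137, 246]
+L5 (α=1) → [130, 113, 116]
+L6 (α=2/5) → [426/5, 581/5, 434/5]
→ [85, 116, 87]


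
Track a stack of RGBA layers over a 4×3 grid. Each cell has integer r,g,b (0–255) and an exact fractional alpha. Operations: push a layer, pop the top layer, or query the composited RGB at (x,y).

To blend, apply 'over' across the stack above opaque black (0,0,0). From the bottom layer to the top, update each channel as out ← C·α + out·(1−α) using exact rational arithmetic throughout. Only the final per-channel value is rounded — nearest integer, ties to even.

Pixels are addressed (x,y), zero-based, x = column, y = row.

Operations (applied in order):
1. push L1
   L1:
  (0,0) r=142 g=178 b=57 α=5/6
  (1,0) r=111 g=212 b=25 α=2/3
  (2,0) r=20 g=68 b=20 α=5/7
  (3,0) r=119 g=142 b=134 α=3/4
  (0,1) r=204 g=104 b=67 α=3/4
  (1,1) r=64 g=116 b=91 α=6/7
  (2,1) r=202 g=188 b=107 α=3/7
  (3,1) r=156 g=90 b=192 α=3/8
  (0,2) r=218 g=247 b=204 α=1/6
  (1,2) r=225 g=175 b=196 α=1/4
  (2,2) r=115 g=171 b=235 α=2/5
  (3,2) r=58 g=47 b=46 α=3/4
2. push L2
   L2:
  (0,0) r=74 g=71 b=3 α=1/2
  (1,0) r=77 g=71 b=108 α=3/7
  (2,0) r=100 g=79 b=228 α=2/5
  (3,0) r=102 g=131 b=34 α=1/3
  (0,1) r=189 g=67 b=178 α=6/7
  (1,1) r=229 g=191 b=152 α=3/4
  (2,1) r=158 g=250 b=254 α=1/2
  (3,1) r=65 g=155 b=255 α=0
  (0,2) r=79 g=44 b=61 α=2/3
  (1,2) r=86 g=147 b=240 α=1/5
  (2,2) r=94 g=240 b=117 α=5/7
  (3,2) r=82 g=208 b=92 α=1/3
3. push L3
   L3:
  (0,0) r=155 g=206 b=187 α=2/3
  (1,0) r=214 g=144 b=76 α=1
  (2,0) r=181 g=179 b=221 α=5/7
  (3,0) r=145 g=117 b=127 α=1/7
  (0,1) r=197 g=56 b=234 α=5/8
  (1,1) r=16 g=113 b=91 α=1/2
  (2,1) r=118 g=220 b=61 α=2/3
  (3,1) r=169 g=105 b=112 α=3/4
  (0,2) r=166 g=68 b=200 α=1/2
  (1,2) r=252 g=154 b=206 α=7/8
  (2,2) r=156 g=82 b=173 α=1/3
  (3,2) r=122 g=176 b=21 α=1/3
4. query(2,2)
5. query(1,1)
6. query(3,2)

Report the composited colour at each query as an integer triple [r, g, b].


(2,2) stack=L1,L2,L3; from [0,0,0]:
+L1 (α=2/5) → [46, 342/5, 94]
+L2 (α=5/7) → [562/7, 6684/35, 773/7]
+L3 (α=1/3) → [2216/21, 16238/105, 919/7]
rounded: [106, 155, 131]

(1,1) stack=L1,L2,L3; from [0,0,0]:
after L1 α=6/7: [384/7, 696/7, 78]
after L2 α=3/4: [5193/28, 4707/28, 267/2]
after L3 α=1/2: [5641/56, 7871/56, 449/4]
= [101, 141, 112]

(3,2) stack=L1,L2,L3; from [0,0,0]:
after L1 α=3/4: [87/2, 141/4, 69/2]
after L2 α=1/3: [169/3, 557/6, 161/3]
after L3 α=1/3: [704/9, 1085/9, 385/9]
= [78, 121, 43]


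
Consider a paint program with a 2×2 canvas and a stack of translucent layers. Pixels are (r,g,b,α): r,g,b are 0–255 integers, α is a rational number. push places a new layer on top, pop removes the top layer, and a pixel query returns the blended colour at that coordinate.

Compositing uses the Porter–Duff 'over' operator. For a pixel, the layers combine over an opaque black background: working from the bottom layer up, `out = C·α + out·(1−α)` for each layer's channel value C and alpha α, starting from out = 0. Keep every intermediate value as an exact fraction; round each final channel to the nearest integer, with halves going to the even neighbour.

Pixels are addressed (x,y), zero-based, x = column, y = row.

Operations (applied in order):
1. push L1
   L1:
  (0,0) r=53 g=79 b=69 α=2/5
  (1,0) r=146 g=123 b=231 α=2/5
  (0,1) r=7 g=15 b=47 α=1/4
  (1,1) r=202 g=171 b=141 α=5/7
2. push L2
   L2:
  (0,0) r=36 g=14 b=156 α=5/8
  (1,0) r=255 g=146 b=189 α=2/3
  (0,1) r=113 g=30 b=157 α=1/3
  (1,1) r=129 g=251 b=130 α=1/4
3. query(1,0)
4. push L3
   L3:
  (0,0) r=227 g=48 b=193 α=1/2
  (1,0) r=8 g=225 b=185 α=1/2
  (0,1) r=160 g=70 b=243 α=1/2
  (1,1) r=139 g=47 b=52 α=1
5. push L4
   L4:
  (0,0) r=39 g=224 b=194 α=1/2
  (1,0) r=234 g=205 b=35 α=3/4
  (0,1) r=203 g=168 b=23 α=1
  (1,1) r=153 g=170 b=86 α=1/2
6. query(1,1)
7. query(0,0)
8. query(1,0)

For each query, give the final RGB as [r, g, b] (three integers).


query (1,0) [L1,L2] — begin 0,0,0
L1 α=2/5: [292/5, 246/5, 462/5]
L2 α=2/3: [2842/15, 1706/15, 784/5]
= [189, 114, 157]

(1,1) stack=L1,L2,L3,L4; from [0,0,0]:
+L1 (α=5/7) → [1010/7, 855/7, 705/7]
+L2 (α=1/4) → [3933/28, 2161/14, 3025/28]
+L3 (α=1) → [139, 47, 52]
+L4 (α=1/2) → [146, 217/2, 69]
→ [146, 108, 69]

at x=0,y=0 over L1,L2,L3,L4:
L1 α=2/5: [106/5, 158/5, 138/5]
L2 α=5/8: [609/20, 103/5, 2157/20]
L3 α=1/2: [5149/40, 343/10, 6017/40]
L4 α=1/2: [6709/80, 2583/20, 13777/80]
= [84, 129, 172]

at x=1,y=0 over L1,L2,L3,L4:
after L1 α=2/5: [292/5, 246/5, 462/5]
after L2 α=2/3: [2842/15, 1706/15, 784/5]
after L3 α=1/2: [1481/15, 5081/30, 1709/10]
after L4 α=3/4: [12011/60, 23531/120, 2759/40]
→ [200, 196, 69]


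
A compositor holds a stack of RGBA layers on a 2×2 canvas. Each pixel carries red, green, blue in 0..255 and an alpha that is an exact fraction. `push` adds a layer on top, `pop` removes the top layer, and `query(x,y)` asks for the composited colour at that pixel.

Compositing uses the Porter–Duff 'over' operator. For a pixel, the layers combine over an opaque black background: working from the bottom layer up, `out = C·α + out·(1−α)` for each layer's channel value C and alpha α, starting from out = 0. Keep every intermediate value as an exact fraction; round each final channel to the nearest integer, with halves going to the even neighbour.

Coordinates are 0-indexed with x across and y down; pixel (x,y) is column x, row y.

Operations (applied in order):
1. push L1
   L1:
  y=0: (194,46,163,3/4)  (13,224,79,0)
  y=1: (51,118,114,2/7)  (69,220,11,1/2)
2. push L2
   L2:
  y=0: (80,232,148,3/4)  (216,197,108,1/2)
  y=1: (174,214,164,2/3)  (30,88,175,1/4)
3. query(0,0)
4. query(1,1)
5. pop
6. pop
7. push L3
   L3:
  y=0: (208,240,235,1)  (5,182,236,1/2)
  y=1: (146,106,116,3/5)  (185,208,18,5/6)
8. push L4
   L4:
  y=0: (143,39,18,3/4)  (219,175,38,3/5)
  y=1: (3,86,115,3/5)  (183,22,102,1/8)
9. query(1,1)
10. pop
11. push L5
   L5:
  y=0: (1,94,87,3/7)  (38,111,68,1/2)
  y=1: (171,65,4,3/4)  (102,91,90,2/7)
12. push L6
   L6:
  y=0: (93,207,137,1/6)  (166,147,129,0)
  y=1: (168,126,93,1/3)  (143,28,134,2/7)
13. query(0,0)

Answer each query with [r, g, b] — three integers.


at x=0,y=0 over L1,L2:
+L1 (α=3/4) → [291/2, 69/2, 489/4]
+L2 (α=3/4) → [771/8, 1461/8, 2265/16]
= [96, 183, 142]

(1,1) stack=L1,L2; from [0,0,0]:
+L1 (α=1/2) → [69/2, 110, 11/2]
+L2 (α=1/4) → [267/8, 209/2, 383/8]
= [33, 104, 48]

(1,1) stack=L3,L4; from [0,0,0]:
L3 α=5/6: [925/6, 520/3, 15]
L4 α=1/8: [7573/48, 1853/12, 207/8]
= [158, 154, 26]

(0,0) stack=L3,L5,L6; from [0,0,0]:
+L3 (α=1) → [208, 240, 235]
+L5 (α=3/7) → [835/7, 1242/7, 1201/7]
+L6 (α=1/6) → [2413/21, 2553/14, 3482/21]
rounded: [115, 182, 166]


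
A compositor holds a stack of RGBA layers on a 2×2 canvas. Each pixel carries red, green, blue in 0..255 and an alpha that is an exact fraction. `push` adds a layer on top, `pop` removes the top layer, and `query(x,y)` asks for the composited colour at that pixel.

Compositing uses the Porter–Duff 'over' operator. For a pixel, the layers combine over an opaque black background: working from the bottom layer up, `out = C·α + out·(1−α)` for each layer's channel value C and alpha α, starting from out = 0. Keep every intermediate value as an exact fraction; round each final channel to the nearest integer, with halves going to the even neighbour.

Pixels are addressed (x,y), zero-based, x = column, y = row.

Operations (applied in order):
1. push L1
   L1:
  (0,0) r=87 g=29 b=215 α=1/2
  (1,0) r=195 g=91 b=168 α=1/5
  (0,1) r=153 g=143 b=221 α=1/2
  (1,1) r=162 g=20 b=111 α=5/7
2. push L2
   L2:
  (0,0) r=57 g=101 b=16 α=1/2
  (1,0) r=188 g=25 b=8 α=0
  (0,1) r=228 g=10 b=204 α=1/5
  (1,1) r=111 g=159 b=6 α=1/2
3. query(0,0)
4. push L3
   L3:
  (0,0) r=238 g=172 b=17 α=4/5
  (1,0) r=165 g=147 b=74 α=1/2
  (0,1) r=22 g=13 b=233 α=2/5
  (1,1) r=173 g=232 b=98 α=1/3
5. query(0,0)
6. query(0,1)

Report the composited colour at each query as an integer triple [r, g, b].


at x=0,y=0 over L1,L2:
L1 α=1/2: [87/2, 29/2, 215/2]
L2 α=1/2: [201/4, 231/4, 247/4]
→ [50, 58, 62]

(0,0) stack=L1,L2,L3; from [0,0,0]:
after L1 α=1/2: [87/2, 29/2, 215/2]
after L2 α=1/2: [201/4, 231/4, 247/4]
after L3 α=4/5: [4009/20, 2983/20, 519/20]
rounded: [200, 149, 26]

at x=0,y=1 over L1,L2,L3:
+L1 (α=1/2) → [153/2, 143/2, 221/2]
+L2 (α=1/5) → [534/5, 296/5, 646/5]
+L3 (α=2/5) → [1822/25, 1018/25, 4268/25]
rounded: [73, 41, 171]


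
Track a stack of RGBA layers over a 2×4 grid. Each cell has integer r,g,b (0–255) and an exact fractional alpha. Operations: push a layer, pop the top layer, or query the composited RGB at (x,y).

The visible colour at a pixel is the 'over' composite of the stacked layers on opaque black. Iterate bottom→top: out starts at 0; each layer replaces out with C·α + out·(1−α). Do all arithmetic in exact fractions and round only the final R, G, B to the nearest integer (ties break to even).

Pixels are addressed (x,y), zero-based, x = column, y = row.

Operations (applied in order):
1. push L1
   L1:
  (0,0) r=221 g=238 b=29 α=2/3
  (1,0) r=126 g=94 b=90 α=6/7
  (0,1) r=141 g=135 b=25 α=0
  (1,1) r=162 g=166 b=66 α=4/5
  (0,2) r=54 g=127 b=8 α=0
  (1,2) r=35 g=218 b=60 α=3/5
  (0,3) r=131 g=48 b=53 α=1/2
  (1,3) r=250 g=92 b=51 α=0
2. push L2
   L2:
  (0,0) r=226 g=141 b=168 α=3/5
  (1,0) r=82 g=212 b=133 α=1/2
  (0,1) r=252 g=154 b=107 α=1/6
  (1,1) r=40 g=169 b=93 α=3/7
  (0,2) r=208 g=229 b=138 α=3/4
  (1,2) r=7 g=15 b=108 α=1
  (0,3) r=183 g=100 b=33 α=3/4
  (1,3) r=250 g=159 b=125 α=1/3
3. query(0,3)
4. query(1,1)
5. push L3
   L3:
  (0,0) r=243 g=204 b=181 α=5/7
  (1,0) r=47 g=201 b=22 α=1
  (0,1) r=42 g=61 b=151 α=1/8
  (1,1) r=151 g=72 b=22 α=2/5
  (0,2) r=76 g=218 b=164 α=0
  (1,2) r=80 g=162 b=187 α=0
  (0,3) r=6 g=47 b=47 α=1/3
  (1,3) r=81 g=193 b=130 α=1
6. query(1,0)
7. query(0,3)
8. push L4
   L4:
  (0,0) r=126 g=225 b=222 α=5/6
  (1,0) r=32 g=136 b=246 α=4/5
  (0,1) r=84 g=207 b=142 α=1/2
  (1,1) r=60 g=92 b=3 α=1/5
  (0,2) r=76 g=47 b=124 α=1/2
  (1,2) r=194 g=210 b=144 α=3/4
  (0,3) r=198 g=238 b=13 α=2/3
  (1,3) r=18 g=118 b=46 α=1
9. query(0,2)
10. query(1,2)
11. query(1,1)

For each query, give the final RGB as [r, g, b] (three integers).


query (0,3) [L1,L2] — begin 0,0,0
after L1 α=1/2: [131/2, 24, 53/2]
after L2 α=3/4: [1229/8, 81, 251/8]
= [154, 81, 31]

at x=1,y=1 over L1,L2:
after L1 α=4/5: [648/5, 664/5, 264/5]
after L2 α=3/7: [456/5, 5191/35, 2451/35]
→ [91, 148, 70]

at x=1,y=0 over L1,L2,L3:
after L1 α=6/7: [108, 564/7, 540/7]
after L2 α=1/2: [95, 1024/7, 1471/14]
after L3 α=1: [47, 201, 22]
→ [47, 201, 22]

at x=0,y=3 over L1,L2,L3:
after L1 α=1/2: [131/2, 24, 53/2]
after L2 α=3/4: [1229/8, 81, 251/8]
after L3 α=1/3: [1253/12, 209/3, 439/12]
rounded: [104, 70, 37]

at x=0,y=2 over L1,L2,L3,L4:
L1 α=0: [0, 0, 0]
L2 α=3/4: [156, 687/4, 207/2]
L3 α=0: [156, 687/4, 207/2]
L4 α=1/2: [116, 875/8, 455/4]
→ [116, 109, 114]

at x=1,y=2 over L1,L2,L3,L4:
L1 α=3/5: [21, 654/5, 36]
L2 α=1: [7, 15, 108]
L3 α=0: [7, 15, 108]
L4 α=3/4: [589/4, 645/4, 135]
= [147, 161, 135]

(1,1) stack=L1,L2,L3,L4; from [0,0,0]:
L1 α=4/5: [648/5, 664/5, 264/5]
L2 α=3/7: [456/5, 5191/35, 2451/35]
L3 α=2/5: [2878/25, 20613/175, 8893/175]
L4 α=1/5: [13012/125, 98552/875, 36097/875]
→ [104, 113, 41]


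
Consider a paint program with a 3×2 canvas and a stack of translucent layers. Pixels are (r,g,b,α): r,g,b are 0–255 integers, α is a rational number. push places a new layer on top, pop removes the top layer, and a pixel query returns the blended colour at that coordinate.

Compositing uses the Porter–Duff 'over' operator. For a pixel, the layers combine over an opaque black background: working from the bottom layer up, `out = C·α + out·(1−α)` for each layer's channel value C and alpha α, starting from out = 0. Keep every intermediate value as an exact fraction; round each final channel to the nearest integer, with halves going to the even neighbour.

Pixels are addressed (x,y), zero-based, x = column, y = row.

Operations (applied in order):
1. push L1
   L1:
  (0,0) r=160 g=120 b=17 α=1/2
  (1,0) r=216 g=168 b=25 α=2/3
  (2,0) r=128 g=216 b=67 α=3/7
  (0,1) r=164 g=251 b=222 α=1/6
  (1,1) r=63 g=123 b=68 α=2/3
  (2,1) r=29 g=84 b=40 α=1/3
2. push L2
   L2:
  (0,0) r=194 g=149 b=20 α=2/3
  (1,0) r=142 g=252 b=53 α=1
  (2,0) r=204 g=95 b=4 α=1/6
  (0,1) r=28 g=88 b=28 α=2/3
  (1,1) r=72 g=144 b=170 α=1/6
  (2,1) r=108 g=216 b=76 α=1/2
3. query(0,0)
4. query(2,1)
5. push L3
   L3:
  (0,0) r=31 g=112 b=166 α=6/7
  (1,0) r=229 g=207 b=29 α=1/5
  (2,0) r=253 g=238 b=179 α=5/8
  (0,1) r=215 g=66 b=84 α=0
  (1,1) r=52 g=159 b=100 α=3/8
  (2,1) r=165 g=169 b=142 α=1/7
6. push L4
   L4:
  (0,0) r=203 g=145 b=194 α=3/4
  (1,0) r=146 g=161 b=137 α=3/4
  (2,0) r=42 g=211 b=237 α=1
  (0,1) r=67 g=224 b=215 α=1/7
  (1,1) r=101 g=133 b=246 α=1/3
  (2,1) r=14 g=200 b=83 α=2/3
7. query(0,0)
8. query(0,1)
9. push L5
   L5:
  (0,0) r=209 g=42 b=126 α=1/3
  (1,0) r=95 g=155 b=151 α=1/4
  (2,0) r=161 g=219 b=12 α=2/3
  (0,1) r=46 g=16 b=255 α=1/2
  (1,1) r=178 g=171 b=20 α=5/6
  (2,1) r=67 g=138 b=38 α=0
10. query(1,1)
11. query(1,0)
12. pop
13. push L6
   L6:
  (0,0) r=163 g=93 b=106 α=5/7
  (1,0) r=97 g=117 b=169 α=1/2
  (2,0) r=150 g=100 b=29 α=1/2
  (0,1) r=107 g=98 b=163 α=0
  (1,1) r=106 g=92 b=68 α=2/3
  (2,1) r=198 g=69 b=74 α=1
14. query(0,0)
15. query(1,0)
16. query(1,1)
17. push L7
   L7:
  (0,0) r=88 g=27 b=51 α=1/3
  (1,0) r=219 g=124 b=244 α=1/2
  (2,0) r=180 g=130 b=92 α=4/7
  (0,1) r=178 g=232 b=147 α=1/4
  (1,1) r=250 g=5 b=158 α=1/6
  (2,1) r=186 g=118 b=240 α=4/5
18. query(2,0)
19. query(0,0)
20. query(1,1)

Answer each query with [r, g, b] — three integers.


query (0,0) [L1,L2] — begin 0,0,0
+L1 (α=1/2) → [80, 60, 17/2]
+L2 (α=2/3) → [156, 358/3, 97/6]
rounded: [156, 119, 16]

query (2,1) [L1,L2] — begin 0,0,0
L1 α=1/3: [29/3, 28, 40/3]
L2 α=1/2: [353/6, 122, 134/3]
= [59, 122, 45]

query (0,0) [L1,L2,L3,L4] — begin 0,0,0
+L1 (α=1/2) → [80, 60, 17/2]
+L2 (α=2/3) → [156, 358/3, 97/6]
+L3 (α=6/7) → [342/7, 2374/21, 6073/42]
+L4 (α=3/4) → [4605/28, 11509/84, 30517/168]
rounded: [164, 137, 182]

at x=0,y=1 over L1,L2,L3,L4:
L1 α=1/6: [82/3, 251/6, 37]
L2 α=2/3: [250/9, 1307/18, 31]
L3 α=0: [250/9, 1307/18, 31]
L4 α=1/7: [701/21, 1979/21, 401/7]
= [33, 94, 57]

(1,1) stack=L1,L2,L3,L4,L5; from [0,0,0]:
after L1 α=2/3: [42, 82, 136/3]
after L2 α=1/6: [47, 277/3, 595/9]
after L3 α=3/8: [391/8, 352/3, 5675/72]
after L4 α=1/3: [265/4, 1103/9, 14531/108]
after L5 α=5/6: [1275/8, 4399/27, 25331/648]
→ [159, 163, 39]

(1,0) stack=L1,L2,L3,L4,L5; from [0,0,0]:
L1 α=2/3: [144, 112, 50/3]
L2 α=1: [142, 252, 53]
L3 α=1/5: [797/5, 243, 241/5]
L4 α=3/4: [2987/20, 363/2, 574/5]
L5 α=1/4: [10861/80, 1399/8, 2477/20]
→ [136, 175, 124]

query (0,0) [L1,L2,L3,L4,L6] — begin 0,0,0
L1 α=1/2: [80, 60, 17/2]
L2 α=2/3: [156, 358/3, 97/6]
L3 α=6/7: [342/7, 2374/21, 6073/42]
L4 α=3/4: [4605/28, 11509/84, 30517/168]
L6 α=5/7: [16015/98, 31039/294, 75037/588]
rounded: [163, 106, 128]

query (1,0) [L1,L2,L3,L4,L6] — begin 0,0,0
+L1 (α=2/3) → [144, 112, 50/3]
+L2 (α=1) → [142, 252, 53]
+L3 (α=1/5) → [797/5, 243, 241/5]
+L4 (α=3/4) → [2987/20, 363/2, 574/5]
+L6 (α=1/2) → [4927/40, 597/4, 1419/10]
= [123, 149, 142]

(1,1) stack=L1,L2,L3,L4,L6; from [0,0,0]:
after L1 α=2/3: [42, 82, 136/3]
after L2 α=1/6: [47, 277/3, 595/9]
after L3 α=3/8: [391/8, 352/3, 5675/72]
after L4 α=1/3: [265/4, 1103/9, 14531/108]
after L6 α=2/3: [371/4, 2759/27, 29219/324]
= [93, 102, 90]

at x=2,y=0 over L1,L2,L3,L4,L6,L7:
after L1 α=3/7: [384/7, 648/7, 201/7]
after L2 α=1/6: [558/7, 3905/42, 1033/42]
after L3 α=5/8: [10529/56, 20565/112, 13563/112]
after L4 α=1: [42, 211, 237]
after L6 α=1/2: [96, 311/2, 133]
after L7 α=4/7: [144, 1973/14, 767/7]
= [144, 141, 110]

query (0,0) [L1,L2,L3,L4,L6,L7] — begin 0,0,0
after L1 α=1/2: [80, 60, 17/2]
after L2 α=2/3: [156, 358/3, 97/6]
after L3 α=6/7: [342/7, 2374/21, 6073/42]
after L4 α=3/4: [4605/28, 11509/84, 30517/168]
after L6 α=5/7: [16015/98, 31039/294, 75037/588]
after L7 α=1/3: [20327/147, 35008/441, 90031/882]
rounded: [138, 79, 102]

query (1,1) [L1,L2,L3,L4,L6,L7] — begin 0,0,0
after L1 α=2/3: [42, 82, 136/3]
after L2 α=1/6: [47, 277/3, 595/9]
after L3 α=3/8: [391/8, 352/3, 5675/72]
after L4 α=1/3: [265/4, 1103/9, 14531/108]
after L6 α=2/3: [371/4, 2759/27, 29219/324]
after L7 α=1/6: [2855/24, 6965/81, 197287/1944]
→ [119, 86, 101]


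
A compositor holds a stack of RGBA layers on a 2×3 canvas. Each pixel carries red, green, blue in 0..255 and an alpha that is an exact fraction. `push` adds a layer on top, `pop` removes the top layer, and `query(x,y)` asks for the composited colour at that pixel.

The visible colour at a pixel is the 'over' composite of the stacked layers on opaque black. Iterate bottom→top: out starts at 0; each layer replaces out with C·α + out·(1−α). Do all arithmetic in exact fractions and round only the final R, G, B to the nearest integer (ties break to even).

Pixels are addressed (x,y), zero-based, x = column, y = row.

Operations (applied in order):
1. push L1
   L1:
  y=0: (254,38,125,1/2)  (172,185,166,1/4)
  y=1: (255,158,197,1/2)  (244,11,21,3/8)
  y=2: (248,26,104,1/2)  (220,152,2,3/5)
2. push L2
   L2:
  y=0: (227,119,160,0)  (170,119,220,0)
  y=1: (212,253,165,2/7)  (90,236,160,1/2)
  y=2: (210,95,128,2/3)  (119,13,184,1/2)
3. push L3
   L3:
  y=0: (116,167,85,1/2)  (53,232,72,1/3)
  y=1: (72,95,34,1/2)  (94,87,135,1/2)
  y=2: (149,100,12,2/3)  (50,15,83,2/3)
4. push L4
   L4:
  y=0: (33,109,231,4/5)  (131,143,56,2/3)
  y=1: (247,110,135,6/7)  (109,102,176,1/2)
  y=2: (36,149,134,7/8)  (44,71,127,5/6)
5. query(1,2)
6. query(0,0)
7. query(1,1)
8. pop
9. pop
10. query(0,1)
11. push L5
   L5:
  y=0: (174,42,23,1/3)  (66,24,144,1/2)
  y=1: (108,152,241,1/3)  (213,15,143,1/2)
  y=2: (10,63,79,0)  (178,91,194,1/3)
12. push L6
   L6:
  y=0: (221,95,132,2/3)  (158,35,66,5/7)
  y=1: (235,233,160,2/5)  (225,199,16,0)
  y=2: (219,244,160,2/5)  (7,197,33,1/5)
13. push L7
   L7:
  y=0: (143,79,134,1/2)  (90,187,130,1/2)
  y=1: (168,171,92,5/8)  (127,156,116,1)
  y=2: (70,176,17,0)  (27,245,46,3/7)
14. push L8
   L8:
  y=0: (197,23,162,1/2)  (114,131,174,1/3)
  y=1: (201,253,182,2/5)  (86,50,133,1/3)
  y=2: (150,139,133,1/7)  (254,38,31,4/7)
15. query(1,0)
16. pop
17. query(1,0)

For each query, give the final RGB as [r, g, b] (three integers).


(1,2) stack=L1,L2,L3,L4; from [0,0,0]:
after L1 α=3/5: [132, 456/5, 6/5]
after L2 α=1/2: [251/2, 521/10, 463/5]
after L3 α=2/3: [451/6, 821/30, 431/5]
after L4 α=5/6: [1771/36, 11471/180, 601/5]
rounded: [49, 64, 120]

(0,0) stack=L1,L2,L3,L4; from [0,0,0]:
+L1 (α=1/2) → [127, 19, 125/2]
+L2 (α=0) → [127, 19, 125/2]
+L3 (α=1/2) → [243/2, 93, 295/4]
+L4 (α=4/5) → [507/10, 529/5, 3991/20]
rounded: [51, 106, 200]

(1,1) stack=L1,L2,L3,L4; from [0,0,0]:
L1 α=3/8: [183/2, 33/8, 63/8]
L2 α=1/2: [363/4, 1921/16, 1343/16]
L3 α=1/2: [739/8, 3313/32, 3503/32]
L4 α=1/2: [1611/16, 6577/64, 9135/64]
rounded: [101, 103, 143]

(0,1) stack=L1,L2; from [0,0,0]:
+L1 (α=1/2) → [255/2, 79, 197/2]
+L2 (α=2/7) → [2123/14, 901/7, 235/2]
→ [152, 129, 118]

query (1,0) [L1,L2,L5,L6,L7,L8] — begin 0,0,0
after L1 α=1/4: [43, 185/4, 83/2]
after L2 α=0: [43, 185/4, 83/2]
after L5 α=1/2: [109/2, 281/8, 371/4]
after L6 α=5/7: [899/7, 981/28, 1031/14]
after L7 α=1/2: [1529/14, 6217/56, 2851/28]
after L8 α=1/3: [2327/21, 3295/28, 5287/42]
rounded: [111, 118, 126]

at x=1,y=0 over L1,L2,L5,L6,L7:
+L1 (α=1/4) → [43, 185/4, 83/2]
+L2 (α=0) → [43, 185/4, 83/2]
+L5 (α=1/2) → [109/2, 281/8, 371/4]
+L6 (α=5/7) → [899/7, 981/28, 1031/14]
+L7 (α=1/2) → [1529/14, 6217/56, 2851/28]
rounded: [109, 111, 102]


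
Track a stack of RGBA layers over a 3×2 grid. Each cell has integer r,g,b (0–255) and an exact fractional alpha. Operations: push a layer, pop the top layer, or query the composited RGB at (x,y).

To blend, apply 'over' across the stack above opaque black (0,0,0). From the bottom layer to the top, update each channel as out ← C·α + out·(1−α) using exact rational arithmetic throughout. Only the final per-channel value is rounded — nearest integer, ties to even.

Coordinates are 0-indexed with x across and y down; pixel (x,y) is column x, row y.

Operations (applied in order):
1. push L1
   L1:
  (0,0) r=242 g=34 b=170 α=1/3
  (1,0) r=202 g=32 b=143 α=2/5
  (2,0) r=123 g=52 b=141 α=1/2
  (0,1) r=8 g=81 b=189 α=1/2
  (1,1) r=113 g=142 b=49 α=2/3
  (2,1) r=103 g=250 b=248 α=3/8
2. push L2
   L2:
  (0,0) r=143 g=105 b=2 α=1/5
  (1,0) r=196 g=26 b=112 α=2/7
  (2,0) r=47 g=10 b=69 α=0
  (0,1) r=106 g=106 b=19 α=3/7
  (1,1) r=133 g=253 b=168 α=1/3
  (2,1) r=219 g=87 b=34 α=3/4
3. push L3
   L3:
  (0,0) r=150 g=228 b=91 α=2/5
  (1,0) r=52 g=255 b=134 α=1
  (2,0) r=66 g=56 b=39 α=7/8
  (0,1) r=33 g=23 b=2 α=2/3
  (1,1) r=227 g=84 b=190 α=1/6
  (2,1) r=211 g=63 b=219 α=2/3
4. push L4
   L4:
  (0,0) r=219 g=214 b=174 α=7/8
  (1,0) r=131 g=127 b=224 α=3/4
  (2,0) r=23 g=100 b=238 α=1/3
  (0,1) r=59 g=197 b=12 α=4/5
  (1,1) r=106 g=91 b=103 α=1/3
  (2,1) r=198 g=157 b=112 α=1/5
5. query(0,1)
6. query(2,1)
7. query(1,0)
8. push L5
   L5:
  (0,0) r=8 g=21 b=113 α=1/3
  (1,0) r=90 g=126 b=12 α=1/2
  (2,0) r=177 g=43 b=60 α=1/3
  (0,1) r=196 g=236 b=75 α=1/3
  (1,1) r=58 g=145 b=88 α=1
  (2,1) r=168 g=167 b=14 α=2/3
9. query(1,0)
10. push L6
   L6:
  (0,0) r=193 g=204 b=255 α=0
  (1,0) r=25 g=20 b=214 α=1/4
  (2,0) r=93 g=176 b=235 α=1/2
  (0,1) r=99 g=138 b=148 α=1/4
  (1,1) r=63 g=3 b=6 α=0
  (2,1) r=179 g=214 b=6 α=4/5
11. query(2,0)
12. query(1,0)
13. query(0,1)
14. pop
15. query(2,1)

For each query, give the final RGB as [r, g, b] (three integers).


at x=0,y=1 over L1,L2,L3,L4:
+L1 (α=1/2) → [4, 81/2, 189/2]
+L2 (α=3/7) → [334/7, 480/7, 435/7]
+L3 (α=2/3) → [796/21, 802/21, 463/21]
+L4 (α=4/5) → [5752/105, 3470/21, 1471/105]
→ [55, 165, 14]

(2,1) stack=L1,L2,L3,L4; from [0,0,0]:
+L1 (α=3/8) → [309/8, 375/4, 93]
+L2 (α=3/4) → [5565/32, 1419/16, 195/4]
+L3 (α=2/3) → [19069/96, 1145/16, 649/4]
+L4 (α=1/5) → [23821/120, 1773/20, 761/5]
rounded: [199, 89, 152]

at x=1,y=0 over L1,L2,L3,L4:
after L1 α=2/5: [404/5, 64/5, 286/5]
after L2 α=2/7: [796/7, 116/7, 510/7]
after L3 α=1: [52, 255, 134]
after L4 α=3/4: [445/4, 159, 403/2]
= [111, 159, 202]

query (1,0) [L1,L2,L3,L4,L5] — begin 0,0,0
+L1 (α=2/5) → [404/5, 64/5, 286/5]
+L2 (α=2/7) → [796/7, 116/7, 510/7]
+L3 (α=1) → [52, 255, 134]
+L4 (α=3/4) → [445/4, 159, 403/2]
+L5 (α=1/2) → [805/8, 285/2, 427/4]
→ [101, 142, 107]

(2,0) stack=L1,L2,L3,L4,L5,L6; from [0,0,0]:
+L1 (α=1/2) → [123/2, 26, 141/2]
+L2 (α=0) → [123/2, 26, 141/2]
+L3 (α=7/8) → [1047/16, 209/4, 687/16]
+L4 (α=1/3) → [1231/24, 409/6, 2591/24]
+L5 (α=1/3) → [3355/36, 538/9, 3311/36]
+L6 (α=1/2) → [6703/72, 1061/9, 11771/72]
= [93, 118, 163]

(1,0) stack=L1,L2,L3,L4,L5,L6; from [0,0,0]:
after L1 α=2/5: [404/5, 64/5, 286/5]
after L2 α=2/7: [796/7, 116/7, 510/7]
after L3 α=1: [52, 255, 134]
after L4 α=3/4: [445/4, 159, 403/2]
after L5 α=1/2: [805/8, 285/2, 427/4]
after L6 α=1/4: [2615/32, 895/8, 2137/16]
= [82, 112, 134]

(0,1) stack=L1,L2,L3,L4,L5,L6; from [0,0,0]:
L1 α=1/2: [4, 81/2, 189/2]
L2 α=3/7: [334/7, 480/7, 435/7]
L3 α=2/3: [796/21, 802/21, 463/21]
L4 α=4/5: [5752/105, 3470/21, 1471/105]
L5 α=1/3: [32084/315, 11896/63, 10817/315]
L6 α=1/4: [42479/420, 7397/42, 26357/420]
→ [101, 176, 63]

at x=2,y=1 over L1,L2,L3,L4,L5:
L1 α=3/8: [309/8, 375/4, 93]
L2 α=3/4: [5565/32, 1419/16, 195/4]
L3 α=2/3: [19069/96, 1145/16, 649/4]
L4 α=1/5: [23821/120, 1773/20, 761/5]
L5 α=2/3: [64141/360, 8453/60, 901/15]
= [178, 141, 60]


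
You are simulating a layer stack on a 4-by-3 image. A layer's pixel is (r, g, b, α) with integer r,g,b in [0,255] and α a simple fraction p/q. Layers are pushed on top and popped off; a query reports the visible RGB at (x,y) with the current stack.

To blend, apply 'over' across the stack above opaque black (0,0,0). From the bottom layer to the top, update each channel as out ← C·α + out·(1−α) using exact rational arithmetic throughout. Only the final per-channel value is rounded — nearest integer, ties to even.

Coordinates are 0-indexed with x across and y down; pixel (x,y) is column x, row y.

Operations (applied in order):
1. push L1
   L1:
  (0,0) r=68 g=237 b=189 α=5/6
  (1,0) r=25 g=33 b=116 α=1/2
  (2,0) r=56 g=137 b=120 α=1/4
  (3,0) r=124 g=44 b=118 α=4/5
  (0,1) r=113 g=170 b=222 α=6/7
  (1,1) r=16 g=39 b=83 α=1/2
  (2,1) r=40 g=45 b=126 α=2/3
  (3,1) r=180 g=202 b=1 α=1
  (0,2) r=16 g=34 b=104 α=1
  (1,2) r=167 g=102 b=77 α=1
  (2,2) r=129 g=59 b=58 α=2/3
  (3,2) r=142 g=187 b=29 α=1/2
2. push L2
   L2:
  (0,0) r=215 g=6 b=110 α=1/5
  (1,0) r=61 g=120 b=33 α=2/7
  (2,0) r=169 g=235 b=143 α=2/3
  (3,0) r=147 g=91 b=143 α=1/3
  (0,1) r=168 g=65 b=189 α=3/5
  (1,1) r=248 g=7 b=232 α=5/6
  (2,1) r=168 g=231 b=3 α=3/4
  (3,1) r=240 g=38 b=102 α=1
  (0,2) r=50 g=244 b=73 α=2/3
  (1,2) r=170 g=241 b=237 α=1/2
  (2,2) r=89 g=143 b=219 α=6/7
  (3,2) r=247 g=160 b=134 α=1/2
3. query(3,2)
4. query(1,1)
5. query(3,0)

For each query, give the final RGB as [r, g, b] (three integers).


query (3,2) [L1,L2] — begin 0,0,0
+L1 (α=1/2) → [71, 187/2, 29/2]
+L2 (α=1/2) → [159, 507/4, 297/4]
rounded: [159, 127, 74]

at x=1,y=1 over L1,L2:
+L1 (α=1/2) → [8, 39/2, 83/2]
+L2 (α=5/6) → [208, 109/12, 801/4]
→ [208, 9, 200]

(3,0) stack=L1,L2; from [0,0,0]:
L1 α=4/5: [496/5, 176/5, 472/5]
L2 α=1/3: [1727/15, 269/5, 553/5]
rounded: [115, 54, 111]


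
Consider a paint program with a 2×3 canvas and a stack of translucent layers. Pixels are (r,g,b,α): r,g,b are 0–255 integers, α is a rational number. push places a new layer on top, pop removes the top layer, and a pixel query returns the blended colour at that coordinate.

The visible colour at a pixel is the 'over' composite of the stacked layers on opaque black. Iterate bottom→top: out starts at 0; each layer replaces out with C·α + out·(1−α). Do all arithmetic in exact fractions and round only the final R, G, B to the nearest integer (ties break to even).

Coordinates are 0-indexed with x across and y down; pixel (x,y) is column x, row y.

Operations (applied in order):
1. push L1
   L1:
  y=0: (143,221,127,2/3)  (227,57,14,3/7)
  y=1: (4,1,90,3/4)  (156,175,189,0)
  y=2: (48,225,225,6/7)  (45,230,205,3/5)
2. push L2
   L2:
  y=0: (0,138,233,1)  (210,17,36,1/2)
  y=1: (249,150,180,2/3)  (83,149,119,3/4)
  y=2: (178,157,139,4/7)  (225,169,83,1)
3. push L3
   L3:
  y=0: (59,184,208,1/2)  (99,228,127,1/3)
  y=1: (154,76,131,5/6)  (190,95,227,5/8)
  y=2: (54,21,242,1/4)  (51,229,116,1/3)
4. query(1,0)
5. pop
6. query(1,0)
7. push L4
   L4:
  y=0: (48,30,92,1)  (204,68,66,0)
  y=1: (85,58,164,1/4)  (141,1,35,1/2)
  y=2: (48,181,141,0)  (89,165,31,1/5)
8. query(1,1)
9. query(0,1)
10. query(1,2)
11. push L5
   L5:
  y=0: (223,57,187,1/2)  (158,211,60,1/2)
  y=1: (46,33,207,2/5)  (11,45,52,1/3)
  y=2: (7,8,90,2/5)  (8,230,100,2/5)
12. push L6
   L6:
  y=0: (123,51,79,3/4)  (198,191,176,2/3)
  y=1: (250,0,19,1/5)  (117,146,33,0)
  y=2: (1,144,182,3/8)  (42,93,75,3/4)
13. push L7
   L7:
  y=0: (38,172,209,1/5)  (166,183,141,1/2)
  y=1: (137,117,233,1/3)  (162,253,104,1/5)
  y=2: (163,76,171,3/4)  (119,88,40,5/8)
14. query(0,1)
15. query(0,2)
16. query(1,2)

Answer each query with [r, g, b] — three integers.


(1,0) stack=L1,L2,L3; from [0,0,0]:
+L1 (α=3/7) → [681/7, 171/7, 6]
+L2 (α=1/2) → [2151/14, 145/7, 21]
+L3 (α=1/3) → [948/7, 1886/21, 169/3]
→ [135, 90, 56]

at x=1,y=0 over L1,L2:
+L1 (α=3/7) → [681/7, 171/7, 6]
+L2 (α=1/2) → [2151/14, 145/7, 21]
→ [154, 21, 21]

at x=1,y=1 over L1,L2,L4:
L1 α=0: [0, 0, 0]
L2 α=3/4: [249/4, 447/4, 357/4]
L4 α=1/2: [813/8, 451/8, 497/8]
rounded: [102, 56, 62]

at x=0,y=1 over L1,L2,L4:
+L1 (α=3/4) → [3, 3/4, 135/2]
+L2 (α=2/3) → [167, 401/4, 285/2]
+L4 (α=1/4) → [293/2, 1435/16, 1183/8]
rounded: [146, 90, 148]

at x=1,y=2 over L1,L2,L4:
L1 α=3/5: [27, 138, 123]
L2 α=1: [225, 169, 83]
L4 α=1/5: [989/5, 841/5, 363/5]
rounded: [198, 168, 73]

at x=0,y=1 over L1,L2,L4,L5,L6,L7:
after L1 α=3/4: [3, 3/4, 135/2]
after L2 α=2/3: [167, 401/4, 285/2]
after L4 α=1/4: [293/2, 1435/16, 1183/8]
after L5 α=2/5: [1063/10, 5361/80, 6861/40]
after L6 α=1/5: [3376/25, 5361/100, 7051/50]
after L7 α=1/3: [10177/75, 3737/50, 4292/25]
→ [136, 75, 172]

(0,2) stack=L1,L2,L4,L5,L6,L7; from [0,0,0]:
L1 α=6/7: [288/7, 1350/7, 1350/7]
L2 α=4/7: [5848/49, 8446/49, 7942/49]
L4 α=0: [5848/49, 8446/49, 7942/49]
L5 α=2/5: [3646/49, 26122/245, 32646/245]
L6 α=3/8: [18377/392, 23645/196, 7425/49]
L7 α=3/4: [210065/1568, 68333/784, 16281/98]
= [134, 87, 166]

at x=1,y=2 over L1,L2,L4,L5,L6,L7:
L1 α=3/5: [27, 138, 123]
L2 α=1: [225, 169, 83]
L4 α=1/5: [989/5, 841/5, 363/5]
L5 α=2/5: [3047/25, 4823/25, 2089/25]
L6 α=3/4: [6197/100, 5899/50, 3857/50]
L7 α=5/8: [78091/800, 39697/400, 21571/400]
rounded: [98, 99, 54]
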